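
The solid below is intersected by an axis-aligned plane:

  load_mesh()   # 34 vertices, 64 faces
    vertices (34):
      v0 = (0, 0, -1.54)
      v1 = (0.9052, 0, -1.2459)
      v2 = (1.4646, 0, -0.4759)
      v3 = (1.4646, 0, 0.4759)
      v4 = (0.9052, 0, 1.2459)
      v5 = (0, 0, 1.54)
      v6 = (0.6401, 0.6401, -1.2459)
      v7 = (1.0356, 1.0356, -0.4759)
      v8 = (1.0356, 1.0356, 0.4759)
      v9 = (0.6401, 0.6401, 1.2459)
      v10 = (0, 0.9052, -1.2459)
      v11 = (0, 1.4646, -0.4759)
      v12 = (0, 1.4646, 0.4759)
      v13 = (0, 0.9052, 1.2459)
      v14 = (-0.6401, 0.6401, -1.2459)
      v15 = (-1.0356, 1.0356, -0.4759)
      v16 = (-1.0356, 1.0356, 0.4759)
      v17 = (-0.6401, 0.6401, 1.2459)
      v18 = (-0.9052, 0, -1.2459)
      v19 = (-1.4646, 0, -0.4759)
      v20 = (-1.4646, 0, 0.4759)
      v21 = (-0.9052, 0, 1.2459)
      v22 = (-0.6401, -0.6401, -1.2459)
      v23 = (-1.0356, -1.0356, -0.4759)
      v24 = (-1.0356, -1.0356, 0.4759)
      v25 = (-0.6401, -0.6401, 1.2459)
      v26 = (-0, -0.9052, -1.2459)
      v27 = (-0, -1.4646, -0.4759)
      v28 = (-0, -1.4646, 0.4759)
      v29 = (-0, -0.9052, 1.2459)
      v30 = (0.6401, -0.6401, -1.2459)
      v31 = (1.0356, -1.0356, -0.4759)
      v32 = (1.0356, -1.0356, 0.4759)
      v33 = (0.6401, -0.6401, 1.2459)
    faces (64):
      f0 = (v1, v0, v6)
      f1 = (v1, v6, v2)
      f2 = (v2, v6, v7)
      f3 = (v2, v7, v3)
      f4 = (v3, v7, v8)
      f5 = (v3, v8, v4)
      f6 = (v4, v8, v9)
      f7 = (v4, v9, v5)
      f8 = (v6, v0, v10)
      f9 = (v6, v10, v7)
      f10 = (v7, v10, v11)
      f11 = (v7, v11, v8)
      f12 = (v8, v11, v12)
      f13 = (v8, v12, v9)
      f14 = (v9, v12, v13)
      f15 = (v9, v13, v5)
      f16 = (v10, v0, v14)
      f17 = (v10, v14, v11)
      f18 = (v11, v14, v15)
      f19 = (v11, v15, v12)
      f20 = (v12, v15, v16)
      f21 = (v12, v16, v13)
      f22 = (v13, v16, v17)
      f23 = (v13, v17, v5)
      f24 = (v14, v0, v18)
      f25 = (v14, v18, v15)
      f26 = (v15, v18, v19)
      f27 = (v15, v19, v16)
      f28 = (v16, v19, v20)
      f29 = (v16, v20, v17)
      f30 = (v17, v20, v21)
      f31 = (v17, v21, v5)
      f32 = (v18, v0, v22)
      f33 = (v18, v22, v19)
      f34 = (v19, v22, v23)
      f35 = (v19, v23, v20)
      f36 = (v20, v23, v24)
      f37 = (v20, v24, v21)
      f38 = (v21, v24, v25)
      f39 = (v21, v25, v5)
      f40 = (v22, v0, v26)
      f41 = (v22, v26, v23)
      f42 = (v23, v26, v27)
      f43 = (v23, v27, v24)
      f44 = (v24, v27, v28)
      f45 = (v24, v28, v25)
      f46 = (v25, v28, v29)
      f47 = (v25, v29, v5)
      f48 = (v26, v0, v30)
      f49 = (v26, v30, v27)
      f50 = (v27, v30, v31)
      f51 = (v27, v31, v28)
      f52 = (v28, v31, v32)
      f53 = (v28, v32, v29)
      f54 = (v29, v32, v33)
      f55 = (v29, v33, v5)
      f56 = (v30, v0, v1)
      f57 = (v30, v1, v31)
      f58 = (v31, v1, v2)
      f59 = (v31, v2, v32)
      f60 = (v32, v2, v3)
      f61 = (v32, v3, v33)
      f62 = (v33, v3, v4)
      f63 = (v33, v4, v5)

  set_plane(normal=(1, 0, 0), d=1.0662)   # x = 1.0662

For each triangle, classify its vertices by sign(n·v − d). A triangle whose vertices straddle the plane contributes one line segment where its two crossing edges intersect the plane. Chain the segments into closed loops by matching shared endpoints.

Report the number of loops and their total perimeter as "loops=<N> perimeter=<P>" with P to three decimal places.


Straddling triangles (10 of 64):
  (v1,v6,v2) [--+] → (1.0662, 0.309298, -0.847965)–(1.0662, 0, -1.02429)  len=0.3560
  (v2,v6,v7) [+--] → (1.0662, 0.309298, -0.847965)–(1.0662, 0.961732, -0.4759)  len=0.7511
  (v2,v7,v3) [+-+] → (1.0662, 0.961732, -0.4759)–(1.0662, 0.961732, -0.408009)  len=0.0679
  (v3,v7,v8) [+--] → (1.0662, 0.961732, -0.408009)–(1.0662, 0.961732, 0.4759)  len=0.8839
  (v3,v8,v4) [+--] → (1.0662, 0.961732, 0.4759)–(1.0662, 0, 1.02429)  len=1.1071
  (v31,v1,v2) [--+] → (1.0662, 0, -1.02429)–(1.0662, -0.961732, -0.4759)  len=1.1071
  (v31,v2,v32) [-+-] → (1.0662, -0.961732, -0.4759)–(1.0662, -0.961732, 0.408009)  len=0.8839
  (v32,v2,v3) [-++] → (1.0662, -0.961732, 0.408009)–(1.0662, -0.961732, 0.4759)  len=0.0679
  (v32,v3,v33) [-+-] → (1.0662, -0.961732, 0.4759)–(1.0662, -0.309298, 0.847965)  len=0.7511
  (v33,v3,v4) [-+-] → (1.0662, -0.309298, 0.847965)–(1.0662, 0, 1.02429)  len=0.3560

Chained into 1 loop(s):
  loop 1: 10 segments, perimeter = 6.3320
Total perimeter = 6.332

loops=1 perimeter=6.332


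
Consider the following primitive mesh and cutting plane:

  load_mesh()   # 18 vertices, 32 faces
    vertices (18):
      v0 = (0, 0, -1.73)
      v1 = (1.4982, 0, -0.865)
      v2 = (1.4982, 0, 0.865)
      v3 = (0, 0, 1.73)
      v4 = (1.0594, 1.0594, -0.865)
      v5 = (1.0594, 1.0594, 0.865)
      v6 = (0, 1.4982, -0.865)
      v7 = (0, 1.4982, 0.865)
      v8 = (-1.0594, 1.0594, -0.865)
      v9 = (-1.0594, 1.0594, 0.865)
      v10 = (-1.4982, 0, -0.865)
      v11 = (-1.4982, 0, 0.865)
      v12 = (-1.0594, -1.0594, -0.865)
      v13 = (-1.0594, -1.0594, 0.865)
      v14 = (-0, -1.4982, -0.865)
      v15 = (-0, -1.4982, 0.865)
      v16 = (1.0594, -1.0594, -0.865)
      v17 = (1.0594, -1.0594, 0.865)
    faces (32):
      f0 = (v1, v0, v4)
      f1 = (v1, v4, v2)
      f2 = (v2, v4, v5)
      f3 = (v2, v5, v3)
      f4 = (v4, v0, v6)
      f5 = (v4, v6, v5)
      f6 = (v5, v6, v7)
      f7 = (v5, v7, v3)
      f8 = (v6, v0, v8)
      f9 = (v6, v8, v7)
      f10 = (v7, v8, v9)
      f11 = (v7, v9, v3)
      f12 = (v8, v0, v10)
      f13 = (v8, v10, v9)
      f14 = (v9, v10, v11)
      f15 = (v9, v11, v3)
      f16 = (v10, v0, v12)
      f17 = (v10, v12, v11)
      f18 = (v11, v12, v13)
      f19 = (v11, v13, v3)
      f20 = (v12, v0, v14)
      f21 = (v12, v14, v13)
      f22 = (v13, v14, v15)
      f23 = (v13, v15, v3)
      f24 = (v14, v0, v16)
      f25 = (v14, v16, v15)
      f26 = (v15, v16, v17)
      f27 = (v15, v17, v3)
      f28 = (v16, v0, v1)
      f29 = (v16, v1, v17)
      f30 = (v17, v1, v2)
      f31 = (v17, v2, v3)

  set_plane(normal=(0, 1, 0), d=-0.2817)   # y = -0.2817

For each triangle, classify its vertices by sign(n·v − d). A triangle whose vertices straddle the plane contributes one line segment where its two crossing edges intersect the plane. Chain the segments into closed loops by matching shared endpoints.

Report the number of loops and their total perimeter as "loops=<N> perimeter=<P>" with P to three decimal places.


loops=1 perimeter=9.698

Straddling triangles (12 of 32):
  (v10,v0,v12) [++-] → (-0.2817, -0.2817, -1.49999)–(-1.38152, -0.2817, -0.865)  len=1.2700
  (v10,v12,v11) [+-+] → (-1.38152, -0.2817, -0.865)–(-1.38152, -0.2817, 0.404984)  len=1.2700
  (v11,v12,v13) [+--] → (-1.38152, -0.2817, 0.404984)–(-1.38152, -0.2817, 0.865)  len=0.4600
  (v11,v13,v3) [+-+] → (-1.38152, -0.2817, 0.865)–(-0.2817, -0.2817, 1.49999)  len=1.2700
  (v12,v0,v14) [-+-] → (-0.2817, -0.2817, -1.49999)–(0, -0.2817, -1.56736)  len=0.2896
  (v13,v15,v3) [--+] → (0, -0.2817, 1.56736)–(-0.2817, -0.2817, 1.49999)  len=0.2896
  (v14,v0,v16) [-+-] → (0, -0.2817, -1.56736)–(0.2817, -0.2817, -1.49999)  len=0.2896
  (v15,v17,v3) [--+] → (0.2817, -0.2817, 1.49999)–(0, -0.2817, 1.56736)  len=0.2896
  (v16,v0,v1) [-++] → (0.2817, -0.2817, -1.49999)–(1.38152, -0.2817, -0.865)  len=1.2700
  (v16,v1,v17) [-+-] → (1.38152, -0.2817, -0.865)–(1.38152, -0.2817, -0.404984)  len=0.4600
  (v17,v1,v2) [-++] → (1.38152, -0.2817, -0.404984)–(1.38152, -0.2817, 0.865)  len=1.2700
  (v17,v2,v3) [-++] → (1.38152, -0.2817, 0.865)–(0.2817, -0.2817, 1.49999)  len=1.2700

Chained into 1 loop(s):
  loop 1: 12 segments, perimeter = 9.6984
Total perimeter = 9.698


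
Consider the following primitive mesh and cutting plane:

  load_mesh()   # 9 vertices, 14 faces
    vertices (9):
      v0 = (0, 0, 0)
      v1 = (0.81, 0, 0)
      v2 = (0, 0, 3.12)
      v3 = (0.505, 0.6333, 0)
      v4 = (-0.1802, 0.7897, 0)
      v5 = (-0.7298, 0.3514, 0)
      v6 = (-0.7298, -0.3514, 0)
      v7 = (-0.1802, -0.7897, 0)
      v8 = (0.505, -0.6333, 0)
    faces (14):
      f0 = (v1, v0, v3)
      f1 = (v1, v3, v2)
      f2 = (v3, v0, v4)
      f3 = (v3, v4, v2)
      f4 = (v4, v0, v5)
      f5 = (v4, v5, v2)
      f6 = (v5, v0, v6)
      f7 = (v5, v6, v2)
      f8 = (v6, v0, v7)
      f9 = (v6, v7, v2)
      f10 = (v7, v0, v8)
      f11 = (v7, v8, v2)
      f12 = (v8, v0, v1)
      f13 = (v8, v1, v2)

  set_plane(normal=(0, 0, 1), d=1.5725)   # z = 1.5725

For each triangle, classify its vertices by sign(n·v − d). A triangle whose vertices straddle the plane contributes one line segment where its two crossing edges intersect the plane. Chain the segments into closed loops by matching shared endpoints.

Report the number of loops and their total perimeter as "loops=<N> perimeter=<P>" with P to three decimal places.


loops=1 perimeter=2.440

Straddling triangles (7 of 14):
  (v1,v3,v2) [--+] → (0.250477, 0.314113, 1.5725)–(0.401755, 0, 1.5725)  len=0.3486
  (v3,v4,v2) [--+] → (-0.089378, 0.391686, 1.5725)–(0.250477, 0.314113, 1.5725)  len=0.3486
  (v4,v5,v2) [--+] → (-0.361976, 0.174292, 1.5725)–(-0.089378, 0.391686, 1.5725)  len=0.3487
  (v5,v6,v2) [--+] → (-0.361976, -0.174292, 1.5725)–(-0.361976, 0.174292, 1.5725)  len=0.3486
  (v6,v7,v2) [--+] → (-0.089378, -0.391686, 1.5725)–(-0.361976, -0.174292, 1.5725)  len=0.3487
  (v7,v8,v2) [--+] → (0.250477, -0.314113, 1.5725)–(-0.089378, -0.391686, 1.5725)  len=0.3486
  (v8,v1,v2) [--+] → (0.401755, 0, 1.5725)–(0.250477, -0.314113, 1.5725)  len=0.3486

Chained into 1 loop(s):
  loop 1: 7 segments, perimeter = 2.4404
Total perimeter = 2.440


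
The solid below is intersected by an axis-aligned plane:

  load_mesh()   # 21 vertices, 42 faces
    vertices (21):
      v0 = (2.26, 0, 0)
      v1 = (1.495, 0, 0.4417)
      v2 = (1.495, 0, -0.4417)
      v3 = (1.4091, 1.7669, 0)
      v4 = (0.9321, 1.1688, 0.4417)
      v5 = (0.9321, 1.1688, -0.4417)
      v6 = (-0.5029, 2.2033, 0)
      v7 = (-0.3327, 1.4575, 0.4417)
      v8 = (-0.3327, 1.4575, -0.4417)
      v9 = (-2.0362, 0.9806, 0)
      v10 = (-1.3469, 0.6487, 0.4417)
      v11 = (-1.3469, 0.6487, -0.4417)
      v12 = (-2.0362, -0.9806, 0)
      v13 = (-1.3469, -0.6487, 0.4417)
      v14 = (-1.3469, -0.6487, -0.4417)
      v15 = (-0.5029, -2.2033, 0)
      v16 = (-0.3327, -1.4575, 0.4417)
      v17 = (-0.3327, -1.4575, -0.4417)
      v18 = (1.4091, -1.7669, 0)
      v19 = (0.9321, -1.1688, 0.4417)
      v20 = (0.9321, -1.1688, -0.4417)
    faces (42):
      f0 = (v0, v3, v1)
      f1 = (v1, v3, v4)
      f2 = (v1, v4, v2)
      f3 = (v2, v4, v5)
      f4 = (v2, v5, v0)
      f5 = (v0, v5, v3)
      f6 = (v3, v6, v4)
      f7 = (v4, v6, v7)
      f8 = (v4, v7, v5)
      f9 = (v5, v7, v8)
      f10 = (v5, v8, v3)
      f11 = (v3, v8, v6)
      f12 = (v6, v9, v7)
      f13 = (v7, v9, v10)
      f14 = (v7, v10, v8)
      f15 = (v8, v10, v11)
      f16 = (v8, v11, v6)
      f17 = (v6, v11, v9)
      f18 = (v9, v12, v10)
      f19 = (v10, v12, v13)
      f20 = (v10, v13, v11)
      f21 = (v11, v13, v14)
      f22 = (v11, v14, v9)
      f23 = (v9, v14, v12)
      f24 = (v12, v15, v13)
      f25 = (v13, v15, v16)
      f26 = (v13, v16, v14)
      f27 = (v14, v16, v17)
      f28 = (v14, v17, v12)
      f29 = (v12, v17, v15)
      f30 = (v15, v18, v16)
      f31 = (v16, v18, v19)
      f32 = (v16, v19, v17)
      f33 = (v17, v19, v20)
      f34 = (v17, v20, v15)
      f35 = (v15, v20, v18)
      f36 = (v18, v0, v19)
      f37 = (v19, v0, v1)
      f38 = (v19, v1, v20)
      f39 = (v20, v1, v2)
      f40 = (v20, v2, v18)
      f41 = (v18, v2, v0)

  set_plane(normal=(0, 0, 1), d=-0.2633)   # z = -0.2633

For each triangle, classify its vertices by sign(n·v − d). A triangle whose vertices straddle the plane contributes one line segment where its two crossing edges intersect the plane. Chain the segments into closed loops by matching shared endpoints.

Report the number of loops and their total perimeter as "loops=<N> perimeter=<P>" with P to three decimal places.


Straddling triangles (28 of 42):
  (v1,v4,v2) [++-] → (1.38132, 0.236036, -0.2633)–(1.495, 0, -0.2633)  len=0.2620
  (v2,v4,v5) [-+-] → (1.38132, 0.236036, -0.2633)–(0.9321, 1.1688, -0.2633)  len=1.0353
  (v2,v5,v0) [--+] → (1.46843, 0.696729, -0.2633)–(1.80398, 0, -0.2633)  len=0.7733
  (v0,v5,v3) [+-+] → (1.46843, 0.696729, -0.2633)–(1.12476, 1.41037, -0.2633)  len=0.7921
  (v4,v7,v5) [++-] → (0.676677, 1.2271, -0.2633)–(0.9321, 1.1688, -0.2633)  len=0.2620
  (v5,v7,v8) [-+-] → (0.676677, 1.2271, -0.2633)–(-0.3327, 1.4575, -0.2633)  len=1.0353
  (v5,v8,v3) [--+] → (0.370803, 1.58246, -0.2633)–(1.12476, 1.41037, -0.2633)  len=0.7733
  (v3,v8,v6) [+-+] → (0.370803, 1.58246, -0.2633)–(-0.401443, 1.75872, -0.2633)  len=0.7921
  (v7,v10,v8) [++-] → (-0.537515, 1.29417, -0.2633)–(-0.3327, 1.4575, -0.2633)  len=0.2620
  (v8,v10,v11) [-+-] → (-0.537515, 1.29417, -0.2633)–(-1.3469, 0.6487, -0.2633)  len=1.0352
  (v8,v11,v6) [--+] → (-1.00601, 1.27659, -0.2633)–(-0.401443, 1.75872, -0.2633)  len=0.7733
  (v6,v11,v9) [+-+] → (-1.00601, 1.27659, -0.2633)–(-1.6253, 0.782752, -0.2633)  len=0.7921
  (v10,v13,v11) [++-] → (-1.3469, 0.386694, -0.2633)–(-1.3469, 0.6487, -0.2633)  len=0.2620
  (v11,v13,v14) [-+-] → (-1.3469, 0.386694, -0.2633)–(-1.3469, -0.6487, -0.2633)  len=1.0354
  (v11,v14,v9) [--+] → (-1.6253, 0.00936457, -0.2633)–(-1.6253, 0.782752, -0.2633)  len=0.7734
  (v9,v14,v12) [+-+] → (-1.6253, 0.00936457, -0.2633)–(-1.6253, -0.782752, -0.2633)  len=0.7921
  (v13,v16,v14) [++-] → (-1.14209, -0.812035, -0.2633)–(-1.3469, -0.6487, -0.2633)  len=0.2620
  (v14,v16,v17) [-+-] → (-1.14209, -0.812035, -0.2633)–(-0.3327, -1.4575, -0.2633)  len=1.0352
  (v14,v17,v12) [--+] → (-1.02073, -1.26488, -0.2633)–(-1.6253, -0.782752, -0.2633)  len=0.7733
  (v12,v17,v15) [+-+] → (-1.02073, -1.26488, -0.2633)–(-0.401443, -1.75872, -0.2633)  len=0.7921
  (v16,v19,v17) [++-] → (-0.0772774, -1.3992, -0.2633)–(-0.3327, -1.4575, -0.2633)  len=0.2620
  (v17,v19,v20) [-+-] → (-0.0772774, -1.3992, -0.2633)–(0.9321, -1.1688, -0.2633)  len=1.0353
  (v17,v20,v15) [--+] → (0.352512, -1.58663, -0.2633)–(-0.401443, -1.75872, -0.2633)  len=0.7733
  (v15,v20,v18) [+-+] → (0.352512, -1.58663, -0.2633)–(1.12476, -1.41037, -0.2633)  len=0.7921
  (v19,v1,v20) [++-] → (1.04578, -0.932764, -0.2633)–(0.9321, -1.1688, -0.2633)  len=0.2620
  (v20,v1,v2) [-+-] → (1.04578, -0.932764, -0.2633)–(1.495, 0, -0.2633)  len=1.0353
  (v20,v2,v18) [--+] → (1.46031, -0.71364, -0.2633)–(1.12476, -1.41037, -0.2633)  len=0.7733
  (v18,v2,v0) [+-+] → (1.46031, -0.71364, -0.2633)–(1.80398, 0, -0.2633)  len=0.7921

Chained into 2 loop(s):
  loop 1: 14 segments, perimeter = 9.0811
  loop 2: 14 segments, perimeter = 10.9579
Total perimeter = 20.039

loops=2 perimeter=20.039


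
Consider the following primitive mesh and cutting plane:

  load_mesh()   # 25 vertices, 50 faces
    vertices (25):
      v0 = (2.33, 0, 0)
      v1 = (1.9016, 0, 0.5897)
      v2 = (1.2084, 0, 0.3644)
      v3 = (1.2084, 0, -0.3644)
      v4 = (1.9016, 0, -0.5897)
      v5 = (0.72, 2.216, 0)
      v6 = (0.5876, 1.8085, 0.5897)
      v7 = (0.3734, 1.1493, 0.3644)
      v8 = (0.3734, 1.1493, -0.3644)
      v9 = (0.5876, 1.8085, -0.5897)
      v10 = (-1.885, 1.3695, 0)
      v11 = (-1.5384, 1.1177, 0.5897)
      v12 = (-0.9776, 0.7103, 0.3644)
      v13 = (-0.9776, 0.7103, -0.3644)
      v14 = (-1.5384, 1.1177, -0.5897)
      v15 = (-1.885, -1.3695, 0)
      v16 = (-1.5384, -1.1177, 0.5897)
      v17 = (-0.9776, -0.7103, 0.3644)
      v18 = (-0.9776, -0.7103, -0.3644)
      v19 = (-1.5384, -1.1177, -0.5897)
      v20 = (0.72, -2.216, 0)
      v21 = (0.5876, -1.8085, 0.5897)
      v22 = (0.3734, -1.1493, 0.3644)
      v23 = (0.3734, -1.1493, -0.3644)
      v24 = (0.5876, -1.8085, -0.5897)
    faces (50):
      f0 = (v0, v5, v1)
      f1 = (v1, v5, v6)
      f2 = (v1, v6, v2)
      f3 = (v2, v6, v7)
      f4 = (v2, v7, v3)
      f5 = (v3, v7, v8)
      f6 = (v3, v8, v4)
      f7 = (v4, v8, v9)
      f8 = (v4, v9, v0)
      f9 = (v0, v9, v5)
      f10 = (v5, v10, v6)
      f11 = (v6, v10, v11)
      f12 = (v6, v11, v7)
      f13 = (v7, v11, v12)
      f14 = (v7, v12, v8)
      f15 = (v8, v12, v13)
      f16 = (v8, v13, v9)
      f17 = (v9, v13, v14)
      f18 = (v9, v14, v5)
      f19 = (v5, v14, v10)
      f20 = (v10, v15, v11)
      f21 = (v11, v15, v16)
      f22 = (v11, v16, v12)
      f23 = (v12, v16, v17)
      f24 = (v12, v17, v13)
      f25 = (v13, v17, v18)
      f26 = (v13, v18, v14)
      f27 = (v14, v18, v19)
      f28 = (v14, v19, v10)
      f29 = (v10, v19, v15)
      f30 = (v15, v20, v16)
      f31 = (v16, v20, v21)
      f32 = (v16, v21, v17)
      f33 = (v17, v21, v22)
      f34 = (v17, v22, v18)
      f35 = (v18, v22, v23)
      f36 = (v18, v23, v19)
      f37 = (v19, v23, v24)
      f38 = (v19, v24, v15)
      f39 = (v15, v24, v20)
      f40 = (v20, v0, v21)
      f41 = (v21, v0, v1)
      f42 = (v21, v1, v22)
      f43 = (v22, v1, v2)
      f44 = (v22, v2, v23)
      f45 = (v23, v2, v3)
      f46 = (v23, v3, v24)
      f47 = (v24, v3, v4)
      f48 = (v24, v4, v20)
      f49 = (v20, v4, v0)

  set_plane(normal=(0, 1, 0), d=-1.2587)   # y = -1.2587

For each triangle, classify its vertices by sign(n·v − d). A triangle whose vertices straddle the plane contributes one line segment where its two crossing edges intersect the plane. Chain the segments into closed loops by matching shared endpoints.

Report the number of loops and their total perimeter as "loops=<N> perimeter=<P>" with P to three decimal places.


Straddling triangles (16 of 50):
  (v10,v15,v11) [+-+] → (-1.885, -1.2587, 0)–(-1.86956, -1.2587, 0.02627)  len=0.0305
  (v11,v15,v16) [+-+] → (-1.86956, -1.2587, 0.02627)–(-1.73248, -1.2587, 0.259487)  len=0.2705
  (v10,v19,v15) [++-] → (-1.73248, -1.2587, -0.259487)–(-1.885, -1.2587, 0)  len=0.3010
  (v15,v20,v16) [--+] → (-1.24847, -1.2587, 0.513994)–(-1.73248, -1.2587, 0.259487)  len=0.5469
  (v16,v20,v21) [+--] → (-1.24847, -1.2587, 0.513994)–(-1.10446, -1.2587, 0.5897)  len=0.1627
  (v16,v21,v17) [+-+] → (-1.10446, -1.2587, 0.5897)–(-0.195998, -1.2587, 0.476906)  len=0.9154
  (v17,v21,v22) [+-+] → (-0.195998, -1.2587, 0.476906)–(0.408948, -1.2587, 0.401791)  len=0.6096
  (v19,v23,v24) [++-] → (0.408948, -1.2587, -0.401791)–(-1.10446, -1.2587, -0.5897)  len=1.5250
  (v19,v24,v15) [+--] → (-1.10446, -1.2587, -0.5897)–(-1.73248, -1.2587, -0.259487)  len=0.7095
  (v20,v0,v21) [-+-] → (1.41551, -1.2587, 0)–(1.11731, -1.2587, 0.410426)  len=0.5073
  (v21,v0,v1) [-++] → (1.11731, -1.2587, 0.410426)–(0.987068, -1.2587, 0.5897)  len=0.2216
  (v21,v1,v22) [-++] → (0.987068, -1.2587, 0.5897)–(0.408948, -1.2587, 0.401791)  len=0.6079
  (v23,v3,v24) [++-] → (0.776329, -1.2587, -0.521207)–(0.408948, -1.2587, -0.401791)  len=0.3863
  (v24,v3,v4) [-++] → (0.776329, -1.2587, -0.521207)–(0.987068, -1.2587, -0.5897)  len=0.2216
  (v24,v4,v20) [-+-] → (0.987068, -1.2587, -0.5897)–(1.23044, -1.2587, -0.254747)  len=0.4140
  (v20,v4,v0) [-++] → (1.23044, -1.2587, -0.254747)–(1.41551, -1.2587, 0)  len=0.3149

Chained into 1 loop(s):
  loop 1: 16 segments, perimeter = 7.7447
Total perimeter = 7.745

loops=1 perimeter=7.745


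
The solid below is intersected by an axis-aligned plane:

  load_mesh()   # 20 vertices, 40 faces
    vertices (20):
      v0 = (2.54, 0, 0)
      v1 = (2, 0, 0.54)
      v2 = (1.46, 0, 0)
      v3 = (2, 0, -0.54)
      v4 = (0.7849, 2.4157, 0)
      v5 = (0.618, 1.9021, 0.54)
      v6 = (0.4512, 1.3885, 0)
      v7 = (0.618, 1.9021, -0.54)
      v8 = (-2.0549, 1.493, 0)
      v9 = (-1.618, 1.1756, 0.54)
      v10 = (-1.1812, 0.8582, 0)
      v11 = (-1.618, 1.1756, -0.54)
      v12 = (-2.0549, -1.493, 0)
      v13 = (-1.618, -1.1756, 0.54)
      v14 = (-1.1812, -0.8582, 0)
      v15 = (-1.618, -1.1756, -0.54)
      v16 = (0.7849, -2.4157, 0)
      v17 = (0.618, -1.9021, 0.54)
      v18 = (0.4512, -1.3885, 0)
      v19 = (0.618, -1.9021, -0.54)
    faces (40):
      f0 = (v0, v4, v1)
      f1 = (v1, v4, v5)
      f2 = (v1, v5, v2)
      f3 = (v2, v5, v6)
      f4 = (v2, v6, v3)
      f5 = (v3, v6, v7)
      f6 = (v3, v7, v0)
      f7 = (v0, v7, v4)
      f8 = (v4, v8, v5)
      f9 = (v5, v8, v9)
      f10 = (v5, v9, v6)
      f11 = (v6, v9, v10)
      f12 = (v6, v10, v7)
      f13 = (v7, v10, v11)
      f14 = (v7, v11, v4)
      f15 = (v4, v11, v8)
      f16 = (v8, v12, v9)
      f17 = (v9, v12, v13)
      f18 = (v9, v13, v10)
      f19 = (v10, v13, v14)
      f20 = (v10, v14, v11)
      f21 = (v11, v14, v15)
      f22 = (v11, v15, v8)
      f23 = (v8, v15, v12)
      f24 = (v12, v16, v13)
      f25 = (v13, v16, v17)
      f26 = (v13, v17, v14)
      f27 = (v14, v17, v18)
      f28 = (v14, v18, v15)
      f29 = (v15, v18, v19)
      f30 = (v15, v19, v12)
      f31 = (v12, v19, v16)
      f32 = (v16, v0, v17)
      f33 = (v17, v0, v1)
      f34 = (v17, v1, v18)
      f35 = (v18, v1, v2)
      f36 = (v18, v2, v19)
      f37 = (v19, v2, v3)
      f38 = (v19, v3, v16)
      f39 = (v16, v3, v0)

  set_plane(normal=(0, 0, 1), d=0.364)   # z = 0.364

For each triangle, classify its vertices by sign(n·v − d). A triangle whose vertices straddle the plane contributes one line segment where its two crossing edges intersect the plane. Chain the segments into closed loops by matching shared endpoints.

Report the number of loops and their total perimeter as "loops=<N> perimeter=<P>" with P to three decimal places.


Straddling triangles (20 of 40):
  (v0,v4,v1) [--+] → (1.60397, 0.787339, 0.364)–(2.176, 0, 0.364)  len=0.9732
  (v1,v4,v5) [+-+] → (1.60397, 0.787339, 0.364)–(0.672397, 2.0695, 0.364)  len=1.5848
  (v1,v5,v2) [++-] → (0.89243, 1.28216, 0.364)–(1.824, 0, 0.364)  len=1.5848
  (v2,v5,v6) [-+-] → (0.89243, 1.28216, 0.364)–(0.563636, 1.7347, 0.364)  len=0.5594
  (v4,v8,v5) [--+] → (-0.253167, 1.76876, 0.364)–(0.672397, 2.0695, 0.364)  len=0.9732
  (v5,v8,v9) [+-+] → (-0.253167, 1.76876, 0.364)–(-1.7604, 1.27905, 0.364)  len=1.5848
  (v5,v9,v6) [++-] → (-0.943594, 1.24499, 0.364)–(0.563636, 1.7347, 0.364)  len=1.5848
  (v6,v9,v10) [-+-] → (-0.943594, 1.24499, 0.364)–(-1.47564, 1.07215, 0.364)  len=0.5594
  (v8,v12,v9) [--+] → (-1.7604, 0.305834, 0.364)–(-1.7604, 1.27905, 0.364)  len=0.9732
  (v9,v12,v13) [+-+] → (-1.7604, 0.305834, 0.364)–(-1.7604, -1.27905, 0.364)  len=1.5849
  (v9,v13,v10) [++-] → (-1.47564, -0.512732, 0.364)–(-1.47564, 1.07215, 0.364)  len=1.5849
  (v10,v13,v14) [-+-] → (-1.47564, -0.512732, 0.364)–(-1.47564, -1.07215, 0.364)  len=0.5594
  (v12,v16,v13) [--+] → (-0.834833, -1.57978, 0.364)–(-1.7604, -1.27905, 0.364)  len=0.9732
  (v13,v16,v17) [+-+] → (-0.834833, -1.57978, 0.364)–(0.672397, -2.0695, 0.364)  len=1.5848
  (v13,v17,v14) [++-] → (0.0315941, -1.56187, 0.364)–(-1.47564, -1.07215, 0.364)  len=1.5848
  (v14,v17,v18) [-+-] → (0.0315941, -1.56187, 0.364)–(0.563636, -1.7347, 0.364)  len=0.5594
  (v16,v0,v17) [--+] → (1.24443, -1.28216, 0.364)–(0.672397, -2.0695, 0.364)  len=0.9732
  (v17,v0,v1) [+-+] → (1.24443, -1.28216, 0.364)–(2.176, 0, 0.364)  len=1.5848
  (v17,v1,v18) [++-] → (1.49521, -0.452548, 0.364)–(0.563636, -1.7347, 0.364)  len=1.5848
  (v18,v1,v2) [-+-] → (1.49521, -0.452548, 0.364)–(1.824, 0, 0.364)  len=0.5594

Chained into 2 loop(s):
  loop 1: 10 segments, perimeter = 12.7902
  loop 2: 10 segments, perimeter = 10.7212
Total perimeter = 23.511

loops=2 perimeter=23.511


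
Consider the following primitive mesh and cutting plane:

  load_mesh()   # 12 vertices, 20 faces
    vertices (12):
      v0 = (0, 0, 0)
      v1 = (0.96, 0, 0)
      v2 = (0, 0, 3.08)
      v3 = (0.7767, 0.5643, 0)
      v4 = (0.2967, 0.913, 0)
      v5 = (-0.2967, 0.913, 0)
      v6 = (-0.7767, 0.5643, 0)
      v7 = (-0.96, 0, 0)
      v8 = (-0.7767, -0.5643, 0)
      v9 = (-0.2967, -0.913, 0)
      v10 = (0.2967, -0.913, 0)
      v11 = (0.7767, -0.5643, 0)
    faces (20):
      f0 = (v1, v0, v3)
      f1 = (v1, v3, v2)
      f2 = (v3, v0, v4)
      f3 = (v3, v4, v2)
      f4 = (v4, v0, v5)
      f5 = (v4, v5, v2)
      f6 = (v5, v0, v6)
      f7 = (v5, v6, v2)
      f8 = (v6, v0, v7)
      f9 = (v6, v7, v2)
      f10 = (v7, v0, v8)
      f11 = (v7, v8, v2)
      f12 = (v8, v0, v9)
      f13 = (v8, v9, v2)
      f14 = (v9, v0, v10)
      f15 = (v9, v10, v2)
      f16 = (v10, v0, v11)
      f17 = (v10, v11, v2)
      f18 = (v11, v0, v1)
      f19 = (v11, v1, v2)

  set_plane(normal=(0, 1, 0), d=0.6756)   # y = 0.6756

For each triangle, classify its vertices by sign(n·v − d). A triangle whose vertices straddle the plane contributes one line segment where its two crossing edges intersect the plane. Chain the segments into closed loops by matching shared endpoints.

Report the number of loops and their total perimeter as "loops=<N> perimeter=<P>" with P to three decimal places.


Straddling triangles (6 of 20):
  (v3,v0,v4) [--+] → (0.219552, 0.6756, 0)–(0.623491, 0.6756, 0)  len=0.4039
  (v3,v4,v2) [-+-] → (0.623491, 0.6756, 0)–(0.219552, 0.6756, 0.800867)  len=0.8970
  (v4,v0,v5) [+-+] → (0.219552, 0.6756, 0)–(-0.219552, 0.6756, 0)  len=0.4391
  (v4,v5,v2) [++-] → (-0.219552, 0.6756, 0.800867)–(0.219552, 0.6756, 0.800867)  len=0.4391
  (v5,v0,v6) [+--] → (-0.219552, 0.6756, 0)–(-0.623491, 0.6756, 0)  len=0.4039
  (v5,v6,v2) [+--] → (-0.623491, 0.6756, 0)–(-0.219552, 0.6756, 0.800867)  len=0.8970

Chained into 1 loop(s):
  loop 1: 6 segments, perimeter = 3.4800
Total perimeter = 3.480

loops=1 perimeter=3.480


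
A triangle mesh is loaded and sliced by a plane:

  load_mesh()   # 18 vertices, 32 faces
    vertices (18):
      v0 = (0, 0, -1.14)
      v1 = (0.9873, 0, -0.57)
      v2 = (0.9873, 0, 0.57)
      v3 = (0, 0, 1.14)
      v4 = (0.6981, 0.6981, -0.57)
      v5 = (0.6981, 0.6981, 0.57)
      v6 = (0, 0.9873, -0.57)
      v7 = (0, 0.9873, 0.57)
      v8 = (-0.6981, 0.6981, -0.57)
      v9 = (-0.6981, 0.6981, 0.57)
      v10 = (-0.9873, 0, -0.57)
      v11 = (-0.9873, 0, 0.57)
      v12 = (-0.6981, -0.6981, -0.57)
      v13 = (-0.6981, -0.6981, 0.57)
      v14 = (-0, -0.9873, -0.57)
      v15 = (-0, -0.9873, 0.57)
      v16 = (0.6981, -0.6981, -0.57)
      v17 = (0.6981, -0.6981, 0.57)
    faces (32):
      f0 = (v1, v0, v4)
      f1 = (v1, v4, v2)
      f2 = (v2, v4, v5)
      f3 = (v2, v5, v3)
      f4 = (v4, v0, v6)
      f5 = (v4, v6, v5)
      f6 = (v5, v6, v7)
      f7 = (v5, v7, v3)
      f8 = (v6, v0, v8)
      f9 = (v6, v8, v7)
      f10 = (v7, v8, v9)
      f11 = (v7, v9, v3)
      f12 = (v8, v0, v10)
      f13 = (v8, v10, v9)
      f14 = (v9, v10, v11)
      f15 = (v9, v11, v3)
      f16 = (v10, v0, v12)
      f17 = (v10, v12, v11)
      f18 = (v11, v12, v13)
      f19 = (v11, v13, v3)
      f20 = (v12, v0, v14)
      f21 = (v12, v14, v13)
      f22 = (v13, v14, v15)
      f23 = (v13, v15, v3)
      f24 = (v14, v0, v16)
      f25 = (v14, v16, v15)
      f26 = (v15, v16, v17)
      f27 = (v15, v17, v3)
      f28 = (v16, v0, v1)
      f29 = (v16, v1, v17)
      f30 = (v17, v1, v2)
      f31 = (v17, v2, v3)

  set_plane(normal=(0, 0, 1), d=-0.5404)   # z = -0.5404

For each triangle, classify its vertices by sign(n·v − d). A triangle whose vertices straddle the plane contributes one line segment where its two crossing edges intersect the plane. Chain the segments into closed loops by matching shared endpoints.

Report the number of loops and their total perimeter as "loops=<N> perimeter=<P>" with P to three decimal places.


loops=1 perimeter=6.045

Straddling triangles (16 of 32):
  (v1,v4,v2) [--+] → (0.705609, 0.679974, -0.5404)–(0.9873, 0, -0.5404)  len=0.7360
  (v2,v4,v5) [+-+] → (0.705609, 0.679974, -0.5404)–(0.6981, 0.6981, -0.5404)  len=0.0196
  (v4,v6,v5) [--+] → (0.0181261, 0.979791, -0.5404)–(0.6981, 0.6981, -0.5404)  len=0.7360
  (v5,v6,v7) [+-+] → (0.0181261, 0.979791, -0.5404)–(0, 0.9873, -0.5404)  len=0.0196
  (v6,v8,v7) [--+] → (-0.679974, 0.705609, -0.5404)–(0, 0.9873, -0.5404)  len=0.7360
  (v7,v8,v9) [+-+] → (-0.679974, 0.705609, -0.5404)–(-0.6981, 0.6981, -0.5404)  len=0.0196
  (v8,v10,v9) [--+] → (-0.979791, 0.0181261, -0.5404)–(-0.6981, 0.6981, -0.5404)  len=0.7360
  (v9,v10,v11) [+-+] → (-0.979791, 0.0181261, -0.5404)–(-0.9873, 0, -0.5404)  len=0.0196
  (v10,v12,v11) [--+] → (-0.705609, -0.679974, -0.5404)–(-0.9873, 0, -0.5404)  len=0.7360
  (v11,v12,v13) [+-+] → (-0.705609, -0.679974, -0.5404)–(-0.6981, -0.6981, -0.5404)  len=0.0196
  (v12,v14,v13) [--+] → (-0.0181261, -0.979791, -0.5404)–(-0.6981, -0.6981, -0.5404)  len=0.7360
  (v13,v14,v15) [+-+] → (-0.0181261, -0.979791, -0.5404)–(0, -0.9873, -0.5404)  len=0.0196
  (v14,v16,v15) [--+] → (0.679974, -0.705609, -0.5404)–(0, -0.9873, -0.5404)  len=0.7360
  (v15,v16,v17) [+-+] → (0.679974, -0.705609, -0.5404)–(0.6981, -0.6981, -0.5404)  len=0.0196
  (v16,v1,v17) [--+] → (0.979791, -0.0181261, -0.5404)–(0.6981, -0.6981, -0.5404)  len=0.7360
  (v17,v1,v2) [+-+] → (0.979791, -0.0181261, -0.5404)–(0.9873, 0, -0.5404)  len=0.0196

Chained into 1 loop(s):
  loop 1: 16 segments, perimeter = 6.0451
Total perimeter = 6.045


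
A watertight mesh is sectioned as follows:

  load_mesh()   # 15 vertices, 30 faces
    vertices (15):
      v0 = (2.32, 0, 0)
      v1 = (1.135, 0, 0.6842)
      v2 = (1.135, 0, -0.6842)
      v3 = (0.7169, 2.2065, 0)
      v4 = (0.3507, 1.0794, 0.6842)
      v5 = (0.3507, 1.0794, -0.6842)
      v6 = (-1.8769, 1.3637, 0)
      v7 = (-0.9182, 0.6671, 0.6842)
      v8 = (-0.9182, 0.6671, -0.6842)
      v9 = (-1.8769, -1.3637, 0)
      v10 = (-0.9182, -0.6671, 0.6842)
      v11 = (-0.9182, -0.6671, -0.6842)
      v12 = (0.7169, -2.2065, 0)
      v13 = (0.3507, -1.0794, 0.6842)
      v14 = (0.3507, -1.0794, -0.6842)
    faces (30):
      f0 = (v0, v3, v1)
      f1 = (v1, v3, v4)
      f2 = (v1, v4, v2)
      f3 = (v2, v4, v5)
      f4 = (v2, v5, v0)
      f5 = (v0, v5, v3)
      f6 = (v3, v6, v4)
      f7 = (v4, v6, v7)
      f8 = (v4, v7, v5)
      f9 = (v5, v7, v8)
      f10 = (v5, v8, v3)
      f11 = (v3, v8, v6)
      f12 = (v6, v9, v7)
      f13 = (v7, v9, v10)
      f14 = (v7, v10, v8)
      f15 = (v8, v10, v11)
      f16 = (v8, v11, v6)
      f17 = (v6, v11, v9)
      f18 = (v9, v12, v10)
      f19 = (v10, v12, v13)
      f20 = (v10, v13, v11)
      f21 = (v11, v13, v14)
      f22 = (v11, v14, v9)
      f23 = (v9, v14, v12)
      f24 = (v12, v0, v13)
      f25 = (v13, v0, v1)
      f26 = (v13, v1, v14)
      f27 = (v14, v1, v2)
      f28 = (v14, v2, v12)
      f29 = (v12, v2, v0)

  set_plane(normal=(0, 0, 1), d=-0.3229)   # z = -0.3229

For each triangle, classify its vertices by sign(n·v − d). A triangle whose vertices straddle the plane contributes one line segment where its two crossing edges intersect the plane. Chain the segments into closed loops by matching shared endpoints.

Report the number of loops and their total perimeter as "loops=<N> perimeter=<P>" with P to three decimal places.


loops=2 perimeter=17.021

Straddling triangles (20 of 30):
  (v1,v4,v2) [++-] → (0.92792, 0.284995, -0.3229)–(1.135, 0, -0.3229)  len=0.3523
  (v2,v4,v5) [-+-] → (0.92792, 0.284995, -0.3229)–(0.3507, 1.0794, -0.3229)  len=0.9820
  (v2,v5,v0) [--+] → (1.39061, 0.50941, -0.3229)–(1.76075, 0, -0.3229)  len=0.6297
  (v0,v5,v3) [+-+] → (1.39061, 0.50941, -0.3229)–(0.544076, 1.67458, -0.3229)  len=1.4402
  (v4,v7,v5) [++-] → (0.0156711, 0.97054, -0.3229)–(0.3507, 1.0794, -0.3229)  len=0.3523
  (v5,v7,v8) [-+-] → (0.0156711, 0.97054, -0.3229)–(-0.9182, 0.6671, -0.3229)  len=0.9819
  (v5,v8,v3) [--+] → (-0.0547659, 1.48, -0.3229)–(0.544076, 1.67458, -0.3229)  len=0.6297
  (v3,v8,v6) [+-+] → (-0.0547659, 1.48, -0.3229)–(-1.42445, 1.03495, -0.3229)  len=1.4402
  (v7,v10,v8) [++-] → (-0.9182, 0.31483, -0.3229)–(-0.9182, 0.6671, -0.3229)  len=0.3523
  (v8,v10,v11) [-+-] → (-0.9182, 0.31483, -0.3229)–(-0.9182, -0.6671, -0.3229)  len=0.9819
  (v8,v11,v6) [--+] → (-1.42445, 0.405288, -0.3229)–(-1.42445, 1.03495, -0.3229)  len=0.6297
  (v6,v11,v9) [+-+] → (-1.42445, 0.405288, -0.3229)–(-1.42445, -1.03495, -0.3229)  len=1.4402
  (v10,v13,v11) [++-] → (-0.583171, -0.77596, -0.3229)–(-0.9182, -0.6671, -0.3229)  len=0.3523
  (v11,v13,v14) [-+-] → (-0.583171, -0.77596, -0.3229)–(0.3507, -1.0794, -0.3229)  len=0.9819
  (v11,v14,v9) [--+] → (-0.825611, -1.22953, -0.3229)–(-1.42445, -1.03495, -0.3229)  len=0.6297
  (v9,v14,v12) [+-+] → (-0.825611, -1.22953, -0.3229)–(0.544076, -1.67458, -0.3229)  len=1.4402
  (v13,v1,v14) [++-] → (0.55778, -0.794405, -0.3229)–(0.3507, -1.0794, -0.3229)  len=0.3523
  (v14,v1,v2) [-+-] → (0.55778, -0.794405, -0.3229)–(1.135, 0, -0.3229)  len=0.9820
  (v14,v2,v12) [--+] → (0.914217, -1.16517, -0.3229)–(0.544076, -1.67458, -0.3229)  len=0.6297
  (v12,v2,v0) [+-+] → (0.914217, -1.16517, -0.3229)–(1.76075, 0, -0.3229)  len=1.4402

Chained into 2 loop(s):
  loop 1: 10 segments, perimeter = 6.6711
  loop 2: 10 segments, perimeter = 10.3494
Total perimeter = 17.021


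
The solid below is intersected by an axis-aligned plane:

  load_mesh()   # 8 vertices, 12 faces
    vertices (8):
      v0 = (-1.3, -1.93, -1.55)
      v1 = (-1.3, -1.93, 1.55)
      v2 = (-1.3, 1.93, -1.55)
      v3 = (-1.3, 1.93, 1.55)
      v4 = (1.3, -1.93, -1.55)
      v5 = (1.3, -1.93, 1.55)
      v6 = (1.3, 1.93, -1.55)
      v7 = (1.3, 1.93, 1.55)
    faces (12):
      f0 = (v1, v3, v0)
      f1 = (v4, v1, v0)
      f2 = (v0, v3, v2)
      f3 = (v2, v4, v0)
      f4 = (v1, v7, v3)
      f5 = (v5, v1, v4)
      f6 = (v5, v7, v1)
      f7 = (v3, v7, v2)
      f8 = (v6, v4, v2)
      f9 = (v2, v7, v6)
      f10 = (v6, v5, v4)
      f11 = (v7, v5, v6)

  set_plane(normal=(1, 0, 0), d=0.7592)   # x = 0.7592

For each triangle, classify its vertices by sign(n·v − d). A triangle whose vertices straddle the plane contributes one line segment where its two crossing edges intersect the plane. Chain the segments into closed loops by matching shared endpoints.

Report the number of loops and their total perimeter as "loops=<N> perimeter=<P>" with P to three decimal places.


loops=1 perimeter=13.920

Straddling triangles (8 of 12):
  (v4,v1,v0) [+--] → (0.7592, -1.93, -0.9052)–(0.7592, -1.93, -1.55)  len=0.6448
  (v2,v4,v0) [-+-] → (0.7592, -1.12712, -1.55)–(0.7592, -1.93, -1.55)  len=0.8029
  (v1,v7,v3) [-+-] → (0.7592, 1.12712, 1.55)–(0.7592, 1.93, 1.55)  len=0.8029
  (v5,v1,v4) [+-+] → (0.7592, -1.93, 1.55)–(0.7592, -1.93, -0.9052)  len=2.4552
  (v5,v7,v1) [++-] → (0.7592, 1.12712, 1.55)–(0.7592, -1.93, 1.55)  len=3.0571
  (v3,v7,v2) [-+-] → (0.7592, 1.93, 1.55)–(0.7592, 1.93, 0.9052)  len=0.6448
  (v6,v4,v2) [++-] → (0.7592, -1.12712, -1.55)–(0.7592, 1.93, -1.55)  len=3.0571
  (v2,v7,v6) [-++] → (0.7592, 1.93, 0.9052)–(0.7592, 1.93, -1.55)  len=2.4552

Chained into 1 loop(s):
  loop 1: 8 segments, perimeter = 13.9200
Total perimeter = 13.920


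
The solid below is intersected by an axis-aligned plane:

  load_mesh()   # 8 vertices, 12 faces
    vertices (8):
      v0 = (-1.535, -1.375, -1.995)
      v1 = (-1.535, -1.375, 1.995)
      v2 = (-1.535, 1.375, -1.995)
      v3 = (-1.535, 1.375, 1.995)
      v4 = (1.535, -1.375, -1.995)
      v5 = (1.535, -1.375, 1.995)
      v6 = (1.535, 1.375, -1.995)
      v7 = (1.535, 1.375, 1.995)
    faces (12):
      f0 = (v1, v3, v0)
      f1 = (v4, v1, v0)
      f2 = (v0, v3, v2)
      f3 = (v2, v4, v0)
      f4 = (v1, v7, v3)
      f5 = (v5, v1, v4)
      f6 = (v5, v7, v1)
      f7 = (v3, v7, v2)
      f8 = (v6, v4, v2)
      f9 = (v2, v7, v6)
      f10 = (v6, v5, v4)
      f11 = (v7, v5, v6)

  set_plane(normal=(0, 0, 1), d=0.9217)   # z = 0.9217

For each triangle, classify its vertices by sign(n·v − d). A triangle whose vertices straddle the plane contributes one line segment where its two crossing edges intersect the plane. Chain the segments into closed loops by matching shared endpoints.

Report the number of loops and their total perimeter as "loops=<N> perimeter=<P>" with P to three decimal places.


Straddling triangles (8 of 12):
  (v1,v3,v0) [++-] → (-1.535, 0.635257, 0.9217)–(-1.535, -1.375, 0.9217)  len=2.0103
  (v4,v1,v0) [-+-] → (-0.709178, -1.375, 0.9217)–(-1.535, -1.375, 0.9217)  len=0.8258
  (v0,v3,v2) [-+-] → (-1.535, 0.635257, 0.9217)–(-1.535, 1.375, 0.9217)  len=0.7397
  (v5,v1,v4) [++-] → (-0.709178, -1.375, 0.9217)–(1.535, -1.375, 0.9217)  len=2.2442
  (v3,v7,v2) [++-] → (0.709178, 1.375, 0.9217)–(-1.535, 1.375, 0.9217)  len=2.2442
  (v2,v7,v6) [-+-] → (0.709178, 1.375, 0.9217)–(1.535, 1.375, 0.9217)  len=0.8258
  (v6,v5,v4) [-+-] → (1.535, -0.635257, 0.9217)–(1.535, -1.375, 0.9217)  len=0.7397
  (v7,v5,v6) [++-] → (1.535, -0.635257, 0.9217)–(1.535, 1.375, 0.9217)  len=2.0103

Chained into 1 loop(s):
  loop 1: 8 segments, perimeter = 11.6400
Total perimeter = 11.640

loops=1 perimeter=11.640


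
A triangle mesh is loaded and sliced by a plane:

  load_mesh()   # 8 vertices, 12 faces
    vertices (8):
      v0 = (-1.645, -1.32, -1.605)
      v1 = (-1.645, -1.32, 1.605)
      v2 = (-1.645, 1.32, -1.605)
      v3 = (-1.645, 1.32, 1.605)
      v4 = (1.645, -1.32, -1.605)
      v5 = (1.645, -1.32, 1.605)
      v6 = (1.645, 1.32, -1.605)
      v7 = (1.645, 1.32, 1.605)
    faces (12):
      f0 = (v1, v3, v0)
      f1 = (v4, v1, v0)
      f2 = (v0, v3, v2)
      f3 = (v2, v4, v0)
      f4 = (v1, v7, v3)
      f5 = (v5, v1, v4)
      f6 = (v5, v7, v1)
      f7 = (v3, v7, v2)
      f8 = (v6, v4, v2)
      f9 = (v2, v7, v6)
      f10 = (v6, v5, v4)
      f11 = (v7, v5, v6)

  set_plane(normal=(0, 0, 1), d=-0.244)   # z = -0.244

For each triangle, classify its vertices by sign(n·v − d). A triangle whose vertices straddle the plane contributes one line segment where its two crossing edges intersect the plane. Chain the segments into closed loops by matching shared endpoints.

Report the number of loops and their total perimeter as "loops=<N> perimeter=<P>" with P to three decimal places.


Straddling triangles (8 of 12):
  (v1,v3,v0) [++-] → (-1.645, -0.200673, -0.244)–(-1.645, -1.32, -0.244)  len=1.1193
  (v4,v1,v0) [-+-] → (0.250081, -1.32, -0.244)–(-1.645, -1.32, -0.244)  len=1.8951
  (v0,v3,v2) [-+-] → (-1.645, -0.200673, -0.244)–(-1.645, 1.32, -0.244)  len=1.5207
  (v5,v1,v4) [++-] → (0.250081, -1.32, -0.244)–(1.645, -1.32, -0.244)  len=1.3949
  (v3,v7,v2) [++-] → (-0.250081, 1.32, -0.244)–(-1.645, 1.32, -0.244)  len=1.3949
  (v2,v7,v6) [-+-] → (-0.250081, 1.32, -0.244)–(1.645, 1.32, -0.244)  len=1.8951
  (v6,v5,v4) [-+-] → (1.645, 0.200673, -0.244)–(1.645, -1.32, -0.244)  len=1.5207
  (v7,v5,v6) [++-] → (1.645, 0.200673, -0.244)–(1.645, 1.32, -0.244)  len=1.1193

Chained into 1 loop(s):
  loop 1: 8 segments, perimeter = 11.8600
Total perimeter = 11.860

loops=1 perimeter=11.860


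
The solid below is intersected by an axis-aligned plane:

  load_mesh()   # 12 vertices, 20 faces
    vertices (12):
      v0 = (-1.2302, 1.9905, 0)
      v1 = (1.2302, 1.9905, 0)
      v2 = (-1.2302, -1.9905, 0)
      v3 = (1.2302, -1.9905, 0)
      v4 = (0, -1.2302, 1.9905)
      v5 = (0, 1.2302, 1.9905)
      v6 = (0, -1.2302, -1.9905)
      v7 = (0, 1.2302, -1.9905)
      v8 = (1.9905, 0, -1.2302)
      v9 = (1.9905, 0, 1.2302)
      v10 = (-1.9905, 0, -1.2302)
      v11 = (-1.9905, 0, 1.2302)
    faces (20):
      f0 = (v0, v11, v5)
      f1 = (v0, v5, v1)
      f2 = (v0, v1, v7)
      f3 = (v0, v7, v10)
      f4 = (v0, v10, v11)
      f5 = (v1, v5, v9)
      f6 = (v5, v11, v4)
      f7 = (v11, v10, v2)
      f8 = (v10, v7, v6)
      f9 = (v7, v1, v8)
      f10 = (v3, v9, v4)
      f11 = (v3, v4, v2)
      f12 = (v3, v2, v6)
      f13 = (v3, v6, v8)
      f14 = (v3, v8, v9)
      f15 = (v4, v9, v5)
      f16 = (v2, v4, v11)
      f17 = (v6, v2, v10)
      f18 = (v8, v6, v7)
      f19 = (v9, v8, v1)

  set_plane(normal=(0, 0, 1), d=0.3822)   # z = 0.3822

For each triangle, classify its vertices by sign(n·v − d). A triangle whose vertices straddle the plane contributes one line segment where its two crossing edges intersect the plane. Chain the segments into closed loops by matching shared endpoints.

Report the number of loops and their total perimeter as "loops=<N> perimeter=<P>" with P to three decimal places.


Straddling triangles (10 of 20):
  (v0,v11,v5) [-++] → (-1.46641, 1.37209, 0.3822)–(-0.993987, 1.84451, 0.3822)  len=0.6681
  (v0,v5,v1) [-+-] → (-0.993987, 1.84451, 0.3822)–(0.993987, 1.84451, 0.3822)  len=1.9880
  (v0,v10,v11) [--+] → (-1.9905, 0, 0.3822)–(-1.46641, 1.37209, 0.3822)  len=1.4688
  (v1,v5,v9) [-++] → (0.993987, 1.84451, 0.3822)–(1.46641, 1.37209, 0.3822)  len=0.6681
  (v11,v10,v2) [+--] → (-1.9905, 0, 0.3822)–(-1.46641, -1.37209, 0.3822)  len=1.4688
  (v3,v9,v4) [-++] → (1.46641, -1.37209, 0.3822)–(0.993987, -1.84451, 0.3822)  len=0.6681
  (v3,v4,v2) [-+-] → (0.993987, -1.84451, 0.3822)–(-0.993987, -1.84451, 0.3822)  len=1.9880
  (v3,v8,v9) [--+] → (1.9905, 0, 0.3822)–(1.46641, -1.37209, 0.3822)  len=1.4688
  (v2,v4,v11) [-++] → (-0.993987, -1.84451, 0.3822)–(-1.46641, -1.37209, 0.3822)  len=0.6681
  (v9,v8,v1) [+--] → (1.9905, 0, 0.3822)–(1.46641, 1.37209, 0.3822)  len=1.4688

Chained into 1 loop(s):
  loop 1: 10 segments, perimeter = 12.5235
Total perimeter = 12.523

loops=1 perimeter=12.523
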